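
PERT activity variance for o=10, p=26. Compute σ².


σ² = ((p - o) / 6)² = (p - o)² / 36
= (26 - 10)² / 36
= 16² / 36
= 256 / 36
= 7.1111


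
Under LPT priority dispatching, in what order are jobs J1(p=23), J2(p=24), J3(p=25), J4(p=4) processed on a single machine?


LPT: sort by longest processing time first
  J3: p=25
  J2: p=24
  J1: p=23
  J4: p=4
Order: J3 → J2 → J1 → J4


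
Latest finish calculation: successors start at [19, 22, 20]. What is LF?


LF = min of all successor start times
Successors start at: [19, 22, 20]
LF = min(19, 22, 20)
= 19


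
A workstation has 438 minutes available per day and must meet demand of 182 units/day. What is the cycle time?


Cycle time = available time / demand
= 438 / 182
= 2.41 min/unit


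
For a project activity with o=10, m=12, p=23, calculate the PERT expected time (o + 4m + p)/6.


te = (o + 4m + p) / 6
= (10 + 4×12 + 23) / 6
= (10 + 48 + 23) / 6
= 81 / 6
= 13.50


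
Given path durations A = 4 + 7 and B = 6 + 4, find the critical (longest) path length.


Path A: 4 + 7 = 11
Path B: 6 + 4 = 10
Critical path = longest = max(11, 10)
= 11 (Path A)


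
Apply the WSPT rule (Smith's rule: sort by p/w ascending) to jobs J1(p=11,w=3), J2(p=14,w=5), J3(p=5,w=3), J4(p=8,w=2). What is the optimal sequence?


WSPT (Smith's rule): sort by p/w ascending
  J3: p/w = 5/3 = 1.667
  J2: p/w = 14/5 = 2.800
  J1: p/w = 11/3 = 3.667
  J4: p/w = 8/2 = 4.000
Order: J3 → J2 → J1 → J4


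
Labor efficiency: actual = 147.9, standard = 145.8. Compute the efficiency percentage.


Efficiency = (actual / standard) × 100
= (147.9 / 145.8) × 100
= 101.4%


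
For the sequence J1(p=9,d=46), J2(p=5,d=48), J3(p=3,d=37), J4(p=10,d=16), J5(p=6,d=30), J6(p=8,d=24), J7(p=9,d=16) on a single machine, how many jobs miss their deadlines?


Completion vs due date:
  J1: C=9, d=46 → on time
  J2: C=14, d=48 → on time
  J3: C=17, d=37 → on time
  J4: C=27, d=16 → TARDY
  J5: C=33, d=30 → TARDY
  J6: C=41, d=24 → TARDY
  J7: C=50, d=16 → TARDY
Tardy jobs: J4, J5, J6, J7
Count = 4


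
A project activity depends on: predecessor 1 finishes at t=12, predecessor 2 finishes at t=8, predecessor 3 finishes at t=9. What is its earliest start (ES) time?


ES = max of all predecessor completion times
Predecessors: [12, 8, 9]
ES = max(12, 8, 9)
= 12


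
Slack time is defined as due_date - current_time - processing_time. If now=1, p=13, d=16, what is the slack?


Slack = due - current_time - processing
= 16 - 1 - 13
= 2


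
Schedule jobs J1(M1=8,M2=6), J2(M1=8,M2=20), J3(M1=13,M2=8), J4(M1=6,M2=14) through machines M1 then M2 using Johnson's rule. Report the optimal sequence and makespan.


Johnson's rule:
Group 1 (M1≤M2, sort by M1): ['J4', 'J2']
Group 2 (M1>M2, sort desc M2): ['J3', 'J1']
Sequence: J4 → J2 → J3 → J1
Makespan calculation:
  J4: M1 done=6, M2 done=20
  J2: M1 done=14, M2 done=40
  J3: M1 done=27, M2 done=48
  J1: M1 done=35, M2 done=54
= Sequence: J4 → J2 → J3 → J1, Makespan: 54


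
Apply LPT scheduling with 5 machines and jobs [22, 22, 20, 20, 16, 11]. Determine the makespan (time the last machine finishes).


Jobs (LPT sorted): [22, 22, 20, 20, 16, 11]
Machines: 5
  J=22 → Machine 1 (load: 0+22=22)
  J=22 → Machine 2 (load: 0+22=22)
  J=20 → Machine 3 (load: 0+20=20)
  J=20 → Machine 4 (load: 0+20=20)
  J=16 → Machine 5 (load: 0+16=16)
  J=11 → Machine 5 (load: 16+11=27)
Machine loads: [22, 22, 20, 20, 27]
Makespan = max = 27 time units


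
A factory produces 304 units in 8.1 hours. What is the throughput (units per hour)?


Throughput = units / time
= 304 / 8.1
= 37.5 units/hour


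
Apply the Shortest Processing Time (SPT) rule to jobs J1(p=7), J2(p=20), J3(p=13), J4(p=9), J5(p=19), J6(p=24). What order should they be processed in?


SPT: sort by shortest processing time
  J1: p=7
  J4: p=9
  J3: p=13
  J5: p=19
  J2: p=20
  J6: p=24
Order: J1 → J4 → J3 → J5 → J2 → J6


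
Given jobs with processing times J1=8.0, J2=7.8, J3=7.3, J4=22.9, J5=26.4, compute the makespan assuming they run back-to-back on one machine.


Sequential makespan: sum all processing times
= 8.0 + 7.8 + 7.3 + 22.9 + 26.4
= 72.4 time units


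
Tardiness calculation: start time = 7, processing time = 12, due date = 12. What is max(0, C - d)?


Completion = start + processing = 7 + 12 = 19
Tardiness = max(0, C - d) = max(0, 19 - 12)
= max(0, 7)
= 7


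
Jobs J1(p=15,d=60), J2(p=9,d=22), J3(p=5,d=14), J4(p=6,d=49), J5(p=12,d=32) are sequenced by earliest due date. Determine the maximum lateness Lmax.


EDD order: J3 → J2 → J5 → J4 → J1
Completion and lateness:
  J3: C=5, d=14, L=5-14=-9
  J2: C=14, d=22, L=14-22=-8
  J5: C=26, d=32, L=26-32=-6
  J4: C=32, d=49, L=32-49=-17
  J1: C=47, d=60, L=47-60=-13
Lmax = max(-9, -8, -6, -17, -13)
= -6


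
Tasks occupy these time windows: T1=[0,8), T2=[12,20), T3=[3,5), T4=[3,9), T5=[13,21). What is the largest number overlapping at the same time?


Check each time point for overlaps:
  t=3: 3 tasks active (T1, T3, T4)
Max concurrent = 3


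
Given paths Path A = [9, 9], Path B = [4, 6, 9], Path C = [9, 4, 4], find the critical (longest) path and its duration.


Path A: 9 + 9 = 18
Path B: 4 + 6 + 9 = 19
Path C: 9 + 4 + 4 = 17
Critical path = longest = max(18, 19, 17)
= 19 (Path B)


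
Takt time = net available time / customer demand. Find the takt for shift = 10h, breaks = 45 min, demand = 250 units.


Available = 10×60 - 45 = 555 min
Takt time = 555 / 250
= 2.22 min/unit


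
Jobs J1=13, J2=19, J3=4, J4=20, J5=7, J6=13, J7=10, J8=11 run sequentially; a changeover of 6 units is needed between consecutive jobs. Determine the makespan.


Makespan = Σ processing + (n-1) × setup
= (13 + 19 + 4 + 20 + 7 + 13 + 10 + 11) + (8-1)×6
= 97 + 42
= 139 time units


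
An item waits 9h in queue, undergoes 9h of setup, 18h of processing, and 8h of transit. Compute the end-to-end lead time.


Lead time = queue + setup + processing + transit
= 9 + 9 + 18 + 8
= 44 hours


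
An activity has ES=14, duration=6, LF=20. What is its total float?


EF = ES + duration = 14 + 6 = 20
LS = LF - duration = 20 - 6 = 14
Total Float = LF - EF = 20 - 20
(or LS - ES = 14 - 14)
= 0


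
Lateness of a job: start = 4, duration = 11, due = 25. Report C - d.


Completion = 4 + 11 = 15
Lateness = C - d = 15 - 25
= -10


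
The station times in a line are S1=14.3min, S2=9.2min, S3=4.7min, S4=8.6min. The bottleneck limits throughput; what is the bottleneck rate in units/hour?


Bottleneck = longest station time
Station times: [14.3, 9.2, 4.7, 8.6]
Max = 14.3 min
Rate = 60 / 14.3
= 4.20 units/hour (bottleneck: 14.3min)


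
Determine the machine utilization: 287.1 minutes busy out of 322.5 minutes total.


Utilization = busy / total × 100
= 287.1 / 322.5 × 100
= 89.0%


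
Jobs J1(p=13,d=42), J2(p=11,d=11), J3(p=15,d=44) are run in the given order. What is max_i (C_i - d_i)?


Lateness per job (L = C - d):
  J1: C=13, d=42, L=-29
  J2: C=24, d=11, L=13
  J3: C=39, d=44, L=-5
Lmax = max(-29, 13, -5)
= 13


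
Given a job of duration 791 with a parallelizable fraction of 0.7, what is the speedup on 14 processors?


Amdahl's law: T_p = T × ((1-p) + p/N)
= 791 × ((1-0.7) + 0.7/14)
= 791 × (0.30 + 0.0500)
= 791 × 0.3500
= 276.85
Speedup = 791/276.85
= 2.86×


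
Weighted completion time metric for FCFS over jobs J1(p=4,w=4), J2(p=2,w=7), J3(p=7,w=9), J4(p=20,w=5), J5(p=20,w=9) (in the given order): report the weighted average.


Completion times:
  J1: C=4, w×C=4×4=16
  J2: C=6, w×C=7×6=42
  J3: C=13, w×C=9×13=117
  J4: C=33, w×C=5×33=165
  J5: C=53, w×C=9×53=477
Sum w×C = 817
Sum w = 34
Weighted avg = 817/34
= 24.03


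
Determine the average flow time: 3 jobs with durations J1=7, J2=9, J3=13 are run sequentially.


Completion times:
  J1: completes at 7
  J2: completes at 16
  J3: completes at 29
Sum = 52
Average = 52/3
= 17.33


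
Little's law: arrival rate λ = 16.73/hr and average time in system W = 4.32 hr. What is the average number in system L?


Little's law: L = λ × W
= 16.73 × 4.32
= 72.27


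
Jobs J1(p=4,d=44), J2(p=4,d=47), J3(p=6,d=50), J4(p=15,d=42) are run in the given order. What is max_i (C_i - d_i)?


Lateness per job (L = C - d):
  J1: C=4, d=44, L=-40
  J2: C=8, d=47, L=-39
  J3: C=14, d=50, L=-36
  J4: C=29, d=42, L=-13
Lmax = max(-40, -39, -36, -13)
= -13


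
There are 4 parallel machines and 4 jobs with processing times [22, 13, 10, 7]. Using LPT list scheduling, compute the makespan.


Jobs (LPT sorted): [22, 13, 10, 7]
Machines: 4
  J=22 → Machine 1 (load: 0+22=22)
  J=13 → Machine 2 (load: 0+13=13)
  J=10 → Machine 3 (load: 0+10=10)
  J=7 → Machine 4 (load: 0+7=7)
Machine loads: [22, 13, 10, 7]
Makespan = max = 22 time units


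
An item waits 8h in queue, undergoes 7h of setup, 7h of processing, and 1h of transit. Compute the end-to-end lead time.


Lead time = queue + setup + processing + transit
= 8 + 7 + 7 + 1
= 23 hours


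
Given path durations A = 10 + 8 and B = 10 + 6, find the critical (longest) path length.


Path A: 10 + 8 = 18
Path B: 10 + 6 = 16
Critical path = longest = max(18, 16)
= 18 (Path A)


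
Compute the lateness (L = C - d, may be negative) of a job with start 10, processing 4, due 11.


Completion = 10 + 4 = 14
Lateness = C - d = 14 - 11
= 3


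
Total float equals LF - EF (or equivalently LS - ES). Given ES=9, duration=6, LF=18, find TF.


EF = ES + duration = 9 + 6 = 15
LS = LF - duration = 18 - 6 = 12
Total Float = LF - EF = 18 - 15
(or LS - ES = 12 - 9)
= 3


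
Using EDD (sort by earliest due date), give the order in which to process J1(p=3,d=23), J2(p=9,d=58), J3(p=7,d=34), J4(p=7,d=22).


EDD: sort by earliest due date
  J4: d=22, p=7
  J1: d=23, p=3
  J3: d=34, p=7
  J2: d=58, p=9
Order: J4 → J1 → J3 → J2


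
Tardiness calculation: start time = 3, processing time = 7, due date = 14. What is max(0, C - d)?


Completion = start + processing = 3 + 7 = 10
Tardiness = max(0, C - d) = max(0, 10 - 14)
= max(0, -4)
= 0


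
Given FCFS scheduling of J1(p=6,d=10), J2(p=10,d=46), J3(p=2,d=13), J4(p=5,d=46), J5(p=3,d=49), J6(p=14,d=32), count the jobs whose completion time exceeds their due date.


Completion vs due date:
  J1: C=6, d=10 → on time
  J2: C=16, d=46 → on time
  J3: C=18, d=13 → TARDY
  J4: C=23, d=46 → on time
  J5: C=26, d=49 → on time
  J6: C=40, d=32 → TARDY
Tardy jobs: J3, J6
Count = 2


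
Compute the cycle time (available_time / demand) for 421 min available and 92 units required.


Cycle time = available time / demand
= 421 / 92
= 4.58 min/unit


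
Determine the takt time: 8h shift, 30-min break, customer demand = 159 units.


Available = 8×60 - 30 = 450 min
Takt time = 450 / 159
= 2.83 min/unit


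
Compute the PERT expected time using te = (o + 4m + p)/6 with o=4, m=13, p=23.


te = (o + 4m + p) / 6
= (4 + 4×13 + 23) / 6
= (4 + 52 + 23) / 6
= 79 / 6
= 13.17


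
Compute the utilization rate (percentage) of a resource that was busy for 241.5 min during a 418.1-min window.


Utilization = busy / total × 100
= 241.5 / 418.1 × 100
= 57.8%


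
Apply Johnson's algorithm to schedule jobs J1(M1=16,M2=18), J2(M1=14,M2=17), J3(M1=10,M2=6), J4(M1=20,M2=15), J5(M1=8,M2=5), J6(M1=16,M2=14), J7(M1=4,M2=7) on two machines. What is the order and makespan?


Johnson's rule:
Group 1 (M1≤M2, sort by M1): ['J7', 'J2', 'J1']
Group 2 (M1>M2, sort desc M2): ['J4', 'J6', 'J3', 'J5']
Sequence: J7 → J2 → J1 → J4 → J6 → J3 → J5
Makespan calculation:
  J7: M1 done=4, M2 done=11
  J2: M1 done=18, M2 done=35
  J1: M1 done=34, M2 done=53
  J4: M1 done=54, M2 done=69
  J6: M1 done=70, M2 done=84
  J3: M1 done=80, M2 done=90
  J5: M1 done=88, M2 done=95
= Sequence: J7 → J2 → J1 → J4 → J6 → J3 → J5, Makespan: 95


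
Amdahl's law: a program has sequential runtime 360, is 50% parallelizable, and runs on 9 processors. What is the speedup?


Amdahl's law: T_p = T × ((1-p) + p/N)
= 360 × ((1-0.5) + 0.5/9)
= 360 × (0.50 + 0.0556)
= 360 × 0.5556
= 200.00
Speedup = 360/200.00
= 1.80×


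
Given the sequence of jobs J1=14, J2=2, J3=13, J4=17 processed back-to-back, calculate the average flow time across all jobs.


Completion times:
  J1: completes at 14
  J2: completes at 16
  J3: completes at 29
  J4: completes at 46
Sum = 105
Average = 105/4
= 26.25


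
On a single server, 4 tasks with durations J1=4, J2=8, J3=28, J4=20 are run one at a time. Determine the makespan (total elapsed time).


Sequential makespan: sum all processing times
= 4 + 8 + 28 + 20
= 60 time units


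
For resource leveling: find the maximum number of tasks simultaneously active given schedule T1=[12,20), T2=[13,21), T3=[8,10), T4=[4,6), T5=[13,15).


Check each time point for overlaps:
  t=13: 3 tasks active (T1, T2, T5)
Max concurrent = 3


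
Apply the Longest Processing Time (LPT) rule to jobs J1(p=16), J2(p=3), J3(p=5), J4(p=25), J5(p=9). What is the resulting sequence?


LPT: sort by longest processing time first
  J4: p=25
  J1: p=16
  J5: p=9
  J3: p=5
  J2: p=3
Order: J4 → J1 → J5 → J3 → J2


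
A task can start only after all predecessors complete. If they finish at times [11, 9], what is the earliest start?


ES = max of all predecessor completion times
Predecessors: [11, 9]
ES = max(11, 9)
= 11


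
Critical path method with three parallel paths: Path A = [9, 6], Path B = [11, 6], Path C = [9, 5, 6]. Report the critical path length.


Path A: 9 + 6 = 15
Path B: 11 + 6 = 17
Path C: 9 + 5 + 6 = 20
Critical path = longest = max(15, 17, 20)
= 20 (Path C)


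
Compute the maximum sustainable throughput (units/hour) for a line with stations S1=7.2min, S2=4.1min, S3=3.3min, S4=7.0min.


Bottleneck = longest station time
Station times: [7.2, 4.1, 3.3, 7.0]
Max = 7.2 min
Rate = 60 / 7.2
= 8.33 units/hour (bottleneck: 7.2min)


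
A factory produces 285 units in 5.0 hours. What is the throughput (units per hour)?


Throughput = units / time
= 285 / 5.0
= 57.0 units/hour


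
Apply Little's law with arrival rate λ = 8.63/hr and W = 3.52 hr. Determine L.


Little's law: L = λ × W
= 8.63 × 3.52
= 30.38


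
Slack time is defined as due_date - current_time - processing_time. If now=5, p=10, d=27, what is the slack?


Slack = due - current_time - processing
= 27 - 5 - 10
= 12


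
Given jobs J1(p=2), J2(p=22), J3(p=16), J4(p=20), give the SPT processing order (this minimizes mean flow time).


SPT: sort by shortest processing time
  J1: p=2
  J3: p=16
  J4: p=20
  J2: p=22
Order: J1 → J3 → J4 → J2


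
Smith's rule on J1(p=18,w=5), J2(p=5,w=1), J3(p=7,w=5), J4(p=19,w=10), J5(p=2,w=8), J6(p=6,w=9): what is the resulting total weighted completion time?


WSPT order (by p/w): J5 → J6 → J3 → J4 → J1 → J2
  J5: C=2, w·C=8×2=16
  J6: C=8, w·C=9×8=72
  J3: C=15, w·C=5×15=75
  J4: C=34, w·C=10×34=340
  J1: C=52, w·C=5×52=260
  J2: C=57, w·C=1×57=57
Σ w·C = 820
= 820


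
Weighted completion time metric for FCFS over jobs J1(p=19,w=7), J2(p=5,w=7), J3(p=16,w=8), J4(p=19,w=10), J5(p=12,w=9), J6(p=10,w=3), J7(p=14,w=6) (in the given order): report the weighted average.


Completion times:
  J1: C=19, w×C=7×19=133
  J2: C=24, w×C=7×24=168
  J3: C=40, w×C=8×40=320
  J4: C=59, w×C=10×59=590
  J5: C=71, w×C=9×71=639
  J6: C=81, w×C=3×81=243
  J7: C=95, w×C=6×95=570
Sum w×C = 2663
Sum w = 50
Weighted avg = 2663/50
= 53.26


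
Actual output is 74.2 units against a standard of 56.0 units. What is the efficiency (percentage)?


Efficiency = (actual / standard) × 100
= (74.2 / 56.0) × 100
= 132.5%


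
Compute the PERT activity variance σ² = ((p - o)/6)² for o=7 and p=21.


σ² = ((p - o) / 6)² = (p - o)² / 36
= (21 - 7)² / 36
= 14² / 36
= 196 / 36
= 5.4444


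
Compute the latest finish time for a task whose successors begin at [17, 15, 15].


LF = min of all successor start times
Successors start at: [17, 15, 15]
LF = min(17, 15, 15)
= 15


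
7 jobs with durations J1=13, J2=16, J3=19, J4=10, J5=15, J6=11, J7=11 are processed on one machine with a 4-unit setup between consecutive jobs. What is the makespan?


Makespan = Σ processing + (n-1) × setup
= (13 + 16 + 19 + 10 + 15 + 11 + 11) + (7-1)×4
= 95 + 24
= 119 time units


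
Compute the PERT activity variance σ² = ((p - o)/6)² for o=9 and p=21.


σ² = ((p - o) / 6)² = (p - o)² / 36
= (21 - 9)² / 36
= 12² / 36
= 144 / 36
= 4.0000


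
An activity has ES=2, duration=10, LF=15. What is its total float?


EF = ES + duration = 2 + 10 = 12
LS = LF - duration = 15 - 10 = 5
Total Float = LF - EF = 15 - 12
(or LS - ES = 5 - 2)
= 3


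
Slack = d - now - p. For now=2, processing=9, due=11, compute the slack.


Slack = due - current_time - processing
= 11 - 2 - 9
= 0


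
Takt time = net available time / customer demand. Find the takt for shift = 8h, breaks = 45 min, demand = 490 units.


Available = 8×60 - 45 = 435 min
Takt time = 435 / 490
= 0.89 min/unit


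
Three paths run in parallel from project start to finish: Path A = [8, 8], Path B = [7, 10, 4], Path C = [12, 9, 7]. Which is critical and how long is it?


Path A: 8 + 8 = 16
Path B: 7 + 10 + 4 = 21
Path C: 12 + 9 + 7 = 28
Critical path = longest = max(16, 21, 28)
= 28 (Path C)


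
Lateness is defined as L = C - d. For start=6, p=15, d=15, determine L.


Completion = 6 + 15 = 21
Lateness = C - d = 21 - 15
= 6


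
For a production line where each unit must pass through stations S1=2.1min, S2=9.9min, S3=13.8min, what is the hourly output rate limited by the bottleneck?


Bottleneck = longest station time
Station times: [2.1, 9.9, 13.8]
Max = 13.8 min
Rate = 60 / 13.8
= 4.35 units/hour (bottleneck: 13.8min)


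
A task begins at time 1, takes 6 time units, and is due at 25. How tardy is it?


Completion = start + processing = 1 + 6 = 7
Tardiness = max(0, C - d) = max(0, 7 - 25)
= max(0, -18)
= 0


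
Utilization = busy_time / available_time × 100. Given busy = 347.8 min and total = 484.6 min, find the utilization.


Utilization = busy / total × 100
= 347.8 / 484.6 × 100
= 71.8%


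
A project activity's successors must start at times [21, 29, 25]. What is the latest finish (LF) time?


LF = min of all successor start times
Successors start at: [21, 29, 25]
LF = min(21, 29, 25)
= 21


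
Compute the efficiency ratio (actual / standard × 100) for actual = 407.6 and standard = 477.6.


Efficiency = (actual / standard) × 100
= (407.6 / 477.6) × 100
= 85.3%


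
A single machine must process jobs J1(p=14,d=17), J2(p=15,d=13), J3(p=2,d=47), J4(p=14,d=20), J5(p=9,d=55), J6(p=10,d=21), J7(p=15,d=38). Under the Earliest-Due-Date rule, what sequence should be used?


EDD: sort by earliest due date
  J2: d=13, p=15
  J1: d=17, p=14
  J4: d=20, p=14
  J6: d=21, p=10
  J7: d=38, p=15
  J3: d=47, p=2
  J5: d=55, p=9
Order: J2 → J1 → J4 → J6 → J7 → J3 → J5


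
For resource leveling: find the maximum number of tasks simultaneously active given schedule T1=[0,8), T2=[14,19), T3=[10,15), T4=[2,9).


Check each time point for overlaps:
  t=2: 2 tasks active (T1, T4)
Max concurrent = 2


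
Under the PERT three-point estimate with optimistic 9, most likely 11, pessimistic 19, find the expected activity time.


te = (o + 4m + p) / 6
= (9 + 4×11 + 19) / 6
= (9 + 44 + 19) / 6
= 72 / 6
= 12.00


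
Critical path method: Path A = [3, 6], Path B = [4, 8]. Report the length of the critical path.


Path A: 3 + 6 = 9
Path B: 4 + 8 = 12
Critical path = longest = max(9, 12)
= 12 (Path B)


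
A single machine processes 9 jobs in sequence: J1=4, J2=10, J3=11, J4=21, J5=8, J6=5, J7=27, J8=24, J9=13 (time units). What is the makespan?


Sequential makespan: sum all processing times
= 4 + 10 + 11 + 21 + 8 + 5 + 27 + 24 + 13
= 123 time units


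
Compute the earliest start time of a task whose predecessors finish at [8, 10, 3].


ES = max of all predecessor completion times
Predecessors: [8, 10, 3]
ES = max(8, 10, 3)
= 10


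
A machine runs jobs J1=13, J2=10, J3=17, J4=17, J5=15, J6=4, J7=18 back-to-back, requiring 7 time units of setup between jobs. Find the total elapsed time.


Makespan = Σ processing + (n-1) × setup
= (13 + 10 + 17 + 17 + 15 + 4 + 18) + (7-1)×7
= 94 + 42
= 136 time units


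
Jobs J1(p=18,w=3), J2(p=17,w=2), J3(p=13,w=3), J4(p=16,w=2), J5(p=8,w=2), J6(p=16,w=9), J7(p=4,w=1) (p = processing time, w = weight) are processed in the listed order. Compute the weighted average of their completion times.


Completion times:
  J1: C=18, w×C=3×18=54
  J2: C=35, w×C=2×35=70
  J3: C=48, w×C=3×48=144
  J4: C=64, w×C=2×64=128
  J5: C=72, w×C=2×72=144
  J6: C=88, w×C=9×88=792
  J7: C=92, w×C=1×92=92
Sum w×C = 1424
Sum w = 22
Weighted avg = 1424/22
= 64.73


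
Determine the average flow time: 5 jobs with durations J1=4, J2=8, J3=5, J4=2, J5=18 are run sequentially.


Completion times:
  J1: completes at 4
  J2: completes at 12
  J3: completes at 17
  J4: completes at 19
  J5: completes at 37
Sum = 89
Average = 89/5
= 17.80


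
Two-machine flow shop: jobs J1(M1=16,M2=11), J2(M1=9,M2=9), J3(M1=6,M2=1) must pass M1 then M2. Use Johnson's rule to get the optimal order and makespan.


Johnson's rule:
Group 1 (M1≤M2, sort by M1): ['J2']
Group 2 (M1>M2, sort desc M2): ['J1', 'J3']
Sequence: J2 → J1 → J3
Makespan calculation:
  J2: M1 done=9, M2 done=18
  J1: M1 done=25, M2 done=36
  J3: M1 done=31, M2 done=37
= Sequence: J2 → J1 → J3, Makespan: 37


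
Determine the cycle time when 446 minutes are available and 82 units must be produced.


Cycle time = available time / demand
= 446 / 82
= 5.44 min/unit


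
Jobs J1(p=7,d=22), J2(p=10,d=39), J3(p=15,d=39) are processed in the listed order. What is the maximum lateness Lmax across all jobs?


Lateness per job (L = C - d):
  J1: C=7, d=22, L=-15
  J2: C=17, d=39, L=-22
  J3: C=32, d=39, L=-7
Lmax = max(-15, -22, -7)
= -7


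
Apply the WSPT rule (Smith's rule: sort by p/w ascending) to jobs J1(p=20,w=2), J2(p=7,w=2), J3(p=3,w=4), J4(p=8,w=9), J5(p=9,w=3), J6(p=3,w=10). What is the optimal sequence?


WSPT (Smith's rule): sort by p/w ascending
  J6: p/w = 3/10 = 0.300
  J3: p/w = 3/4 = 0.750
  J4: p/w = 8/9 = 0.889
  J5: p/w = 9/3 = 3.000
  J2: p/w = 7/2 = 3.500
  J1: p/w = 20/2 = 10.000
Order: J6 → J3 → J4 → J5 → J2 → J1


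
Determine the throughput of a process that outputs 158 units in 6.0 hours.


Throughput = units / time
= 158 / 6.0
= 26.3 units/hour


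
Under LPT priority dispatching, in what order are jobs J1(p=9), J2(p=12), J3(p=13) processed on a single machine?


LPT: sort by longest processing time first
  J3: p=13
  J2: p=12
  J1: p=9
Order: J3 → J2 → J1


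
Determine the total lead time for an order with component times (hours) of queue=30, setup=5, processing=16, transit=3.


Lead time = queue + setup + processing + transit
= 30 + 5 + 16 + 3
= 54 hours


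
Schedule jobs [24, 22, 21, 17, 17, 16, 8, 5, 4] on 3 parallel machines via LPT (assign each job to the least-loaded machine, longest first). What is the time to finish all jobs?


Jobs (LPT sorted): [24, 22, 21, 17, 17, 16, 8, 5, 4]
Machines: 3
  J=24 → Machine 1 (load: 0+24=24)
  J=22 → Machine 2 (load: 0+22=22)
  J=21 → Machine 3 (load: 0+21=21)
  J=17 → Machine 3 (load: 21+17=38)
  J=17 → Machine 2 (load: 22+17=39)
  J=16 → Machine 1 (load: 24+16=40)
  J=8 → Machine 3 (load: 38+8=46)
  J=5 → Machine 2 (load: 39+5=44)
  J=4 → Machine 1 (load: 40+4=44)
Machine loads: [44, 44, 46]
Makespan = max = 46 time units


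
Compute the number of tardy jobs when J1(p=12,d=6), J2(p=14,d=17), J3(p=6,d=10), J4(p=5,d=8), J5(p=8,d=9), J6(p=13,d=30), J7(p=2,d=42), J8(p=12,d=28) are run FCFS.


Completion vs due date:
  J1: C=12, d=6 → TARDY
  J2: C=26, d=17 → TARDY
  J3: C=32, d=10 → TARDY
  J4: C=37, d=8 → TARDY
  J5: C=45, d=9 → TARDY
  J6: C=58, d=30 → TARDY
  J7: C=60, d=42 → TARDY
  J8: C=72, d=28 → TARDY
Tardy jobs: J1, J2, J3, J4, J5, J6, J7, J8
Count = 8


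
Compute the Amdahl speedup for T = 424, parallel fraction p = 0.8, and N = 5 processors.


Amdahl's law: T_p = T × ((1-p) + p/N)
= 424 × ((1-0.8) + 0.8/5)
= 424 × (0.20 + 0.1600)
= 424 × 0.3600
= 152.64
Speedup = 424/152.64
= 2.78×


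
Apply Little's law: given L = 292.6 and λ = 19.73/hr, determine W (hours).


Little's law: L = λW → W = L / λ
= 292.6 / 19.73
= 14.83 hours


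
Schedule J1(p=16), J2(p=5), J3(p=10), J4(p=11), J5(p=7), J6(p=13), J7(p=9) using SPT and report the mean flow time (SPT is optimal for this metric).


SPT order: J2 → J5 → J7 → J3 → J4 → J6 → J1
Completion times:
  J2: C=5
  J5: C=12
  J7: C=21
  J3: C=31
  J4: C=42
  J6: C=55
  J1: C=71
Sum = 237, n = 7
Mean flow = 237/7
= 33.86


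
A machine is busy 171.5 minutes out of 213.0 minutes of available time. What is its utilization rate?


Utilization = busy / total × 100
= 171.5 / 213.0 × 100
= 80.5%


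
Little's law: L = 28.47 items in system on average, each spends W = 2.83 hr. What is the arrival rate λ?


Little's law: L = λW → λ = L / W
= 28.47 / 2.83
= 10.06 per hour


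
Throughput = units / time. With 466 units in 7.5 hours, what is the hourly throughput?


Throughput = units / time
= 466 / 7.5
= 62.1 units/hour


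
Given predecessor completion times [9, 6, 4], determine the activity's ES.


ES = max of all predecessor completion times
Predecessors: [9, 6, 4]
ES = max(9, 6, 4)
= 9


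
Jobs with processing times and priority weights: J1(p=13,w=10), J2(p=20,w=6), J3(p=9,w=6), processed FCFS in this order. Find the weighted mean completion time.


Completion times:
  J1: C=13, w×C=10×13=130
  J2: C=33, w×C=6×33=198
  J3: C=42, w×C=6×42=252
Sum w×C = 580
Sum w = 22
Weighted avg = 580/22
= 26.36


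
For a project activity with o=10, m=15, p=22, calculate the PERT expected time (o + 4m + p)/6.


te = (o + 4m + p) / 6
= (10 + 4×15 + 22) / 6
= (10 + 60 + 22) / 6
= 92 / 6
= 15.33


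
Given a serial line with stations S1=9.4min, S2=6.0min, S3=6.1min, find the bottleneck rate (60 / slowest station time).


Bottleneck = longest station time
Station times: [9.4, 6.0, 6.1]
Max = 9.4 min
Rate = 60 / 9.4
= 6.38 units/hour (bottleneck: 9.4min)


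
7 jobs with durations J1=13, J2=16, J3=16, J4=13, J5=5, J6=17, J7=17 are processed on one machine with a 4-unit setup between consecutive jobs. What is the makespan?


Makespan = Σ processing + (n-1) × setup
= (13 + 16 + 16 + 13 + 5 + 17 + 17) + (7-1)×4
= 97 + 24
= 121 time units


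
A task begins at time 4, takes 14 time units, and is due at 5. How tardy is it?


Completion = start + processing = 4 + 14 = 18
Tardiness = max(0, C - d) = max(0, 18 - 5)
= max(0, 13)
= 13


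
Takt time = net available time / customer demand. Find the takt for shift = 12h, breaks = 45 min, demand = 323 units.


Available = 12×60 - 45 = 675 min
Takt time = 675 / 323
= 2.09 min/unit


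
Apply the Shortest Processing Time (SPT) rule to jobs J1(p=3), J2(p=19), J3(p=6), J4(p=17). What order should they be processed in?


SPT: sort by shortest processing time
  J1: p=3
  J3: p=6
  J4: p=17
  J2: p=19
Order: J1 → J3 → J4 → J2


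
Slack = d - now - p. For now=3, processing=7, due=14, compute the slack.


Slack = due - current_time - processing
= 14 - 3 - 7
= 4


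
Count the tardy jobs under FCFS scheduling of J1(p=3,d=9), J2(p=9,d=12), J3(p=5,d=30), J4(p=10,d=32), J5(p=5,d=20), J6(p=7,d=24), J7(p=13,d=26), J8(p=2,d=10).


Completion vs due date:
  J1: C=3, d=9 → on time
  J2: C=12, d=12 → on time
  J3: C=17, d=30 → on time
  J4: C=27, d=32 → on time
  J5: C=32, d=20 → TARDY
  J6: C=39, d=24 → TARDY
  J7: C=52, d=26 → TARDY
  J8: C=54, d=10 → TARDY
Tardy jobs: J5, J6, J7, J8
Count = 4


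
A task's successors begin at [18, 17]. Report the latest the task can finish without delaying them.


LF = min of all successor start times
Successors start at: [18, 17]
LF = min(18, 17)
= 17


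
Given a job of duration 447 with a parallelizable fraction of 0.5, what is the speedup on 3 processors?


Amdahl's law: T_p = T × ((1-p) + p/N)
= 447 × ((1-0.5) + 0.5/3)
= 447 × (0.50 + 0.1667)
= 447 × 0.6667
= 298.00
Speedup = 447/298.00
= 1.50×


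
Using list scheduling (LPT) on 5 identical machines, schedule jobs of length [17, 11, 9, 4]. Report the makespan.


Jobs (LPT sorted): [17, 11, 9, 4]
Machines: 5
  J=17 → Machine 1 (load: 0+17=17)
  J=11 → Machine 2 (load: 0+11=11)
  J=9 → Machine 3 (load: 0+9=9)
  J=4 → Machine 4 (load: 0+4=4)
Machine loads: [17, 11, 9, 4, 0]
Makespan = max = 17 time units


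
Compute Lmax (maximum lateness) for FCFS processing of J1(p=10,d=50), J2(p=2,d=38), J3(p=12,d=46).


Lateness per job (L = C - d):
  J1: C=10, d=50, L=-40
  J2: C=12, d=38, L=-26
  J3: C=24, d=46, L=-22
Lmax = max(-40, -26, -22)
= -22


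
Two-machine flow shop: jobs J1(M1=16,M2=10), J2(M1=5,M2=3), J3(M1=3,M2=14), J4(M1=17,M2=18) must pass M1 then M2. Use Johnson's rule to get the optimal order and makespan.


Johnson's rule:
Group 1 (M1≤M2, sort by M1): ['J3', 'J4']
Group 2 (M1>M2, sort desc M2): ['J1', 'J2']
Sequence: J3 → J4 → J1 → J2
Makespan calculation:
  J3: M1 done=3, M2 done=17
  J4: M1 done=20, M2 done=38
  J1: M1 done=36, M2 done=48
  J2: M1 done=41, M2 done=51
= Sequence: J3 → J4 → J1 → J2, Makespan: 51


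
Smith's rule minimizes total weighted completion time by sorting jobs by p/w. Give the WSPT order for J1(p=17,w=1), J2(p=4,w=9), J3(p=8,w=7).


WSPT (Smith's rule): sort by p/w ascending
  J2: p/w = 4/9 = 0.444
  J3: p/w = 8/7 = 1.143
  J1: p/w = 17/1 = 17.000
Order: J2 → J3 → J1


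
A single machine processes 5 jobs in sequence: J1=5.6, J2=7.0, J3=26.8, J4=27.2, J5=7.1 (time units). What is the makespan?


Sequential makespan: sum all processing times
= 5.6 + 7.0 + 26.8 + 27.2 + 7.1
= 73.7 time units


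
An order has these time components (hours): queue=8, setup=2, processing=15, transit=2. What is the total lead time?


Lead time = queue + setup + processing + transit
= 8 + 2 + 15 + 2
= 27 hours


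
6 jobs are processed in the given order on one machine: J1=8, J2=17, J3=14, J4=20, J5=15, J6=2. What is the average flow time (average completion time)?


Completion times:
  J1: completes at 8
  J2: completes at 25
  J3: completes at 39
  J4: completes at 59
  J5: completes at 74
  J6: completes at 76
Sum = 281
Average = 281/6
= 46.83


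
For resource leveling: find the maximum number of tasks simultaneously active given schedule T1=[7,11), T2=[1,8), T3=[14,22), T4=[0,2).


Check each time point for overlaps:
  t=1: 2 tasks active (T2, T4)
Max concurrent = 2


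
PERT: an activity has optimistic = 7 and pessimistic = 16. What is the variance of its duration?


σ² = ((p - o) / 6)² = (p - o)² / 36
= (16 - 7)² / 36
= 9² / 36
= 81 / 36
= 2.2500


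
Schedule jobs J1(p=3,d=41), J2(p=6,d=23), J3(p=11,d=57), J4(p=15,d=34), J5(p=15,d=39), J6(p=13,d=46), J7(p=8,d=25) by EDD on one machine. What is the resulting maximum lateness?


EDD order: J2 → J7 → J4 → J5 → J1 → J6 → J3
Completion and lateness:
  J2: C=6, d=23, L=6-23=-17
  J7: C=14, d=25, L=14-25=-11
  J4: C=29, d=34, L=29-34=-5
  J5: C=44, d=39, L=44-39=5
  J1: C=47, d=41, L=47-41=6
  J6: C=60, d=46, L=60-46=14
  J3: C=71, d=57, L=71-57=14
Lmax = max(-17, -11, -5, 5, 6, 14, 14)
= 14


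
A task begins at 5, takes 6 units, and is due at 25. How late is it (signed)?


Completion = 5 + 6 = 11
Lateness = C - d = 11 - 25
= -14


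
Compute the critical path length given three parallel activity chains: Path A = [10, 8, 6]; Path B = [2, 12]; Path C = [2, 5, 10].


Path A: 10 + 8 + 6 = 24
Path B: 2 + 12 = 14
Path C: 2 + 5 + 10 = 17
Critical path = longest = max(24, 14, 17)
= 24 (Path A)


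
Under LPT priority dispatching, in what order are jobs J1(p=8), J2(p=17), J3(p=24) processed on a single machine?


LPT: sort by longest processing time first
  J3: p=24
  J2: p=17
  J1: p=8
Order: J3 → J2 → J1


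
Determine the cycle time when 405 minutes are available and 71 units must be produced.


Cycle time = available time / demand
= 405 / 71
= 5.70 min/unit


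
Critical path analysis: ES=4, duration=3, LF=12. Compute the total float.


EF = ES + duration = 4 + 3 = 7
LS = LF - duration = 12 - 3 = 9
Total Float = LF - EF = 12 - 7
(or LS - ES = 9 - 4)
= 5


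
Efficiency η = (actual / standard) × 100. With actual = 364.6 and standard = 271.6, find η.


Efficiency = (actual / standard) × 100
= (364.6 / 271.6) × 100
= 134.2%


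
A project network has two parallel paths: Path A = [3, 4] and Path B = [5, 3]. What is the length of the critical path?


Path A: 3 + 4 = 7
Path B: 5 + 3 = 8
Critical path = longest = max(7, 8)
= 8 (Path B)


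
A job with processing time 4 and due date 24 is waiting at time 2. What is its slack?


Slack = due - current_time - processing
= 24 - 2 - 4
= 18


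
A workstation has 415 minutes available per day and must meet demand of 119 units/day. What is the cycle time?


Cycle time = available time / demand
= 415 / 119
= 3.49 min/unit


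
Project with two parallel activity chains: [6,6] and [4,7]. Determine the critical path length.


Path A: 6 + 6 = 12
Path B: 4 + 7 = 11
Critical path = longest = max(12, 11)
= 12 (Path A)


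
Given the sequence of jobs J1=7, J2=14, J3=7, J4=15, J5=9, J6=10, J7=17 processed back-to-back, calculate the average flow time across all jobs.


Completion times:
  J1: completes at 7
  J2: completes at 21
  J3: completes at 28
  J4: completes at 43
  J5: completes at 52
  J6: completes at 62
  J7: completes at 79
Sum = 292
Average = 292/7
= 41.71


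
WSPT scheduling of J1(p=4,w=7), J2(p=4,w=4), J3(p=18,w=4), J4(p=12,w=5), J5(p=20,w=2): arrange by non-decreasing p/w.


WSPT (Smith's rule): sort by p/w ascending
  J1: p/w = 4/7 = 0.571
  J2: p/w = 4/4 = 1.000
  J4: p/w = 12/5 = 2.400
  J3: p/w = 18/4 = 4.500
  J5: p/w = 20/2 = 10.000
Order: J1 → J2 → J4 → J3 → J5


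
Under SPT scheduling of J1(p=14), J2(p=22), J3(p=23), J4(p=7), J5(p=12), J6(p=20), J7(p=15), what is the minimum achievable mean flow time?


SPT order: J4 → J5 → J1 → J7 → J6 → J2 → J3
Completion times:
  J4: C=7
  J5: C=19
  J1: C=33
  J7: C=48
  J6: C=68
  J2: C=90
  J3: C=113
Sum = 378, n = 7
Mean flow = 378/7
= 54.00


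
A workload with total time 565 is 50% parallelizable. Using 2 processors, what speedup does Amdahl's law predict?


Amdahl's law: T_p = T × ((1-p) + p/N)
= 565 × ((1-0.5) + 0.5/2)
= 565 × (0.50 + 0.2500)
= 565 × 0.7500
= 423.75
Speedup = 565/423.75
= 1.33×


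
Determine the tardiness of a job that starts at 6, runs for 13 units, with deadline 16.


Completion = start + processing = 6 + 13 = 19
Tardiness = max(0, C - d) = max(0, 19 - 16)
= max(0, 3)
= 3


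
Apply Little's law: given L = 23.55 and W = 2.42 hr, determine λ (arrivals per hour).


Little's law: L = λW → λ = L / W
= 23.55 / 2.42
= 9.73 per hour


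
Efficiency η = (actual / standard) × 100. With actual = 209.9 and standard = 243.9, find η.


Efficiency = (actual / standard) × 100
= (209.9 / 243.9) × 100
= 86.1%


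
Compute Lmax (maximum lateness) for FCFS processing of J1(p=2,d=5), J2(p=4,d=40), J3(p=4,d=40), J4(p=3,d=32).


Lateness per job (L = C - d):
  J1: C=2, d=5, L=-3
  J2: C=6, d=40, L=-34
  J3: C=10, d=40, L=-30
  J4: C=13, d=32, L=-19
Lmax = max(-3, -34, -30, -19)
= -3


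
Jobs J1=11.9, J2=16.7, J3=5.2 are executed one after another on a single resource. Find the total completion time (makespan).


Sequential makespan: sum all processing times
= 11.9 + 16.7 + 5.2
= 33.8 time units


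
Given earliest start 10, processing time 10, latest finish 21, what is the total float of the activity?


EF = ES + duration = 10 + 10 = 20
LS = LF - duration = 21 - 10 = 11
Total Float = LF - EF = 21 - 20
(or LS - ES = 11 - 10)
= 1


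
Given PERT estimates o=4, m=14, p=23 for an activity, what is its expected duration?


te = (o + 4m + p) / 6
= (4 + 4×14 + 23) / 6
= (4 + 56 + 23) / 6
= 83 / 6
= 13.83


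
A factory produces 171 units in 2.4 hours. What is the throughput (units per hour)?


Throughput = units / time
= 171 / 2.4
= 71.2 units/hour


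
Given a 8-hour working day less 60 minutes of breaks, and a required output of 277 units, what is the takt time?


Available = 8×60 - 60 = 420 min
Takt time = 420 / 277
= 1.52 min/unit


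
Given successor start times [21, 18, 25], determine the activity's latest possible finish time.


LF = min of all successor start times
Successors start at: [21, 18, 25]
LF = min(21, 18, 25)
= 18


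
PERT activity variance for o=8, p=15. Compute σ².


σ² = ((p - o) / 6)² = (p - o)² / 36
= (15 - 8)² / 36
= 7² / 36
= 49 / 36
= 1.3611


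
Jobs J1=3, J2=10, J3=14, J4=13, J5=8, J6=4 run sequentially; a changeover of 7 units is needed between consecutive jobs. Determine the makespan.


Makespan = Σ processing + (n-1) × setup
= (3 + 10 + 14 + 13 + 8 + 4) + (6-1)×7
= 52 + 35
= 87 time units


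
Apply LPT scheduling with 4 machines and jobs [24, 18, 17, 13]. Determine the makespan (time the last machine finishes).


Jobs (LPT sorted): [24, 18, 17, 13]
Machines: 4
  J=24 → Machine 1 (load: 0+24=24)
  J=18 → Machine 2 (load: 0+18=18)
  J=17 → Machine 3 (load: 0+17=17)
  J=13 → Machine 4 (load: 0+13=13)
Machine loads: [24, 18, 17, 13]
Makespan = max = 24 time units


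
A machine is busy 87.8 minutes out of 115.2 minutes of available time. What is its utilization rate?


Utilization = busy / total × 100
= 87.8 / 115.2 × 100
= 76.2%


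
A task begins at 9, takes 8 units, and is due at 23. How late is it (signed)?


Completion = 9 + 8 = 17
Lateness = C - d = 17 - 23
= -6


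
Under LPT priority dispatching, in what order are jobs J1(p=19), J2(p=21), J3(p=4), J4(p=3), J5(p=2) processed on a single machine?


LPT: sort by longest processing time first
  J2: p=21
  J1: p=19
  J3: p=4
  J4: p=3
  J5: p=2
Order: J2 → J1 → J3 → J4 → J5


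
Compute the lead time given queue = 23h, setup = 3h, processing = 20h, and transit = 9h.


Lead time = queue + setup + processing + transit
= 23 + 3 + 20 + 9
= 55 hours


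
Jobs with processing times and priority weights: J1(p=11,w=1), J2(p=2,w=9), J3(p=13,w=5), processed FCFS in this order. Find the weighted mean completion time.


Completion times:
  J1: C=11, w×C=1×11=11
  J2: C=13, w×C=9×13=117
  J3: C=26, w×C=5×26=130
Sum w×C = 258
Sum w = 15
Weighted avg = 258/15
= 17.20


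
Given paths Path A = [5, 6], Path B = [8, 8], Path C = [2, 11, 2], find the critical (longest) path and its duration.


Path A: 5 + 6 = 11
Path B: 8 + 8 = 16
Path C: 2 + 11 + 2 = 15
Critical path = longest = max(11, 16, 15)
= 16 (Path B)


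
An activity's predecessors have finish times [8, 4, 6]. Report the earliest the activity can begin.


ES = max of all predecessor completion times
Predecessors: [8, 4, 6]
ES = max(8, 4, 6)
= 8


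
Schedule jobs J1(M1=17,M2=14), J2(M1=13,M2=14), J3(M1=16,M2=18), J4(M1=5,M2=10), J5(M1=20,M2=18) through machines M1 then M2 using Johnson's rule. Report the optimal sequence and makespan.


Johnson's rule:
Group 1 (M1≤M2, sort by M1): ['J4', 'J2', 'J3']
Group 2 (M1>M2, sort desc M2): ['J5', 'J1']
Sequence: J4 → J2 → J3 → J5 → J1
Makespan calculation:
  J4: M1 done=5, M2 done=15
  J2: M1 done=18, M2 done=32
  J3: M1 done=34, M2 done=52
  J5: M1 done=54, M2 done=72
  J1: M1 done=71, M2 done=86
= Sequence: J4 → J2 → J3 → J5 → J1, Makespan: 86
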